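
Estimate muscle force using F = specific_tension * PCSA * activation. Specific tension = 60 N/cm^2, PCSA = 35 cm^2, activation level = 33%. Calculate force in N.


F = sigma * PCSA * activation
F = 60 * 35 * 0.33
F = 693 N


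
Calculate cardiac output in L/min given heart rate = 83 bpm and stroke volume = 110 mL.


CO = HR * SV
CO = 83 * 110 / 1000
CO = 9.13 L/min


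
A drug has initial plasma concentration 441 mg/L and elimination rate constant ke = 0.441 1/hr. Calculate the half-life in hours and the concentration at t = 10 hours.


t_half = ln(2) / ke = 0.693147 / 0.441 = 1.572 hr
C(t) = C0 * exp(-ke*t) = 441 * exp(-0.441*10)
C(10) = 5.36 mg/L


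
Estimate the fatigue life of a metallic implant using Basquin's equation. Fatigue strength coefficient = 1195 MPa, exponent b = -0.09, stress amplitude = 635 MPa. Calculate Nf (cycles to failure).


sigma_a = sigma_f' * (2Nf)^b
2Nf = (sigma_a/sigma_f')^(1/b)
2Nf = (635/1195)^(1/-0.09)
2Nf = 1124.7252
Nf = 562.4


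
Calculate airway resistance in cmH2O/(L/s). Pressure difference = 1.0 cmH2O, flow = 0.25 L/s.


R = dP / flow
R = 1.0 / 0.25
R = 4 cmH2O/(L/s)


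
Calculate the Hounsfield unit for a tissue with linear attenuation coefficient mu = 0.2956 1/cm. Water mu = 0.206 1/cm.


HU = ((mu_tissue - mu_water) / mu_water) * 1000
HU = ((0.2956 - 0.206) / 0.206) * 1000
HU = 435


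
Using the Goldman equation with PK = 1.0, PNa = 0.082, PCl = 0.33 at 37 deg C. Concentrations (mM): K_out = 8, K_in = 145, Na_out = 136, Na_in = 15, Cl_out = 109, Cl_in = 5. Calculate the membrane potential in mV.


Vm = (RT/F)*ln((PK*Ko + PNa*Nao + PCl*Cli)/(PK*Ki + PNa*Nai + PCl*Clo))
Numer = 20.802, Denom = 182.2
Vm = -58 mV


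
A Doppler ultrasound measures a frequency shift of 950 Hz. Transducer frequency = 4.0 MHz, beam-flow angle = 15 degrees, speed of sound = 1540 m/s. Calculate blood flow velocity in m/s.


v = fd * c / (2 * f0 * cos(theta))
v = 950 * 1540 / (2 * 4.0000e+06 * cos(15))
v = 0.1893 m/s


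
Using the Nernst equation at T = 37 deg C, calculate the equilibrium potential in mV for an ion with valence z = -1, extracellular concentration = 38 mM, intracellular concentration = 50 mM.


E = (RT/(zF)) * ln(C_out/C_in)
T = 37 + 273.15 = 310.15 K
E = (8.314 * 310.15 / (-1 * 96485)) * ln(38/50)
E = 7.334 mV


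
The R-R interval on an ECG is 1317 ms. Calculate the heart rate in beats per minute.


HR = 60 / RR_interval(s)
RR = 1317 ms = 1.317 s
HR = 60 / 1.317 = 45.56 bpm


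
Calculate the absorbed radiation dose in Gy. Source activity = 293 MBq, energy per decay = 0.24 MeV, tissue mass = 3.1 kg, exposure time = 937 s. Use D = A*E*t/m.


A = 293 MBq = 2.9300e+08 Bq
E = 0.24 MeV = 3.8448e-14 J
D = A*E*t/m = 2.9300e+08*3.8448e-14*937/3.1
D = 0.003405 Gy


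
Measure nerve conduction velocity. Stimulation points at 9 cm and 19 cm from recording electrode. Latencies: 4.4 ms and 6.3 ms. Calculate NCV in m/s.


Distance = (19 - 9) / 100 = 0.1 m
dt = (6.3 - 4.4) / 1000 = 0.0019 s
NCV = dist / dt = 52.63 m/s


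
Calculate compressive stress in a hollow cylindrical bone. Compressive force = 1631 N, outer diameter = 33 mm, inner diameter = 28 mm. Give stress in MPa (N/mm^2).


A = pi*(r_o^2 - r_i^2)
r_o = 16.5 mm, r_i = 14 mm
A = 239.546 mm^2
sigma = F/A = 1631 / 239.546
sigma = 6.809 MPa


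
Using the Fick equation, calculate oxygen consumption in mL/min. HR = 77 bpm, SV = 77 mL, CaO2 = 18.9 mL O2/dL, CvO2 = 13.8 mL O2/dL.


CO = HR*SV = 77*77/1000 = 5.929 L/min
a-v O2 diff = 18.9 - 13.8 = 5.1 mL/dL
VO2 = CO * (CaO2-CvO2) * 10 dL/L
VO2 = 5.929 * 5.1 * 10
VO2 = 302.4 mL/min


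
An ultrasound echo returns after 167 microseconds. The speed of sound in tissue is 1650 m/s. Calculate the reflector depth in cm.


depth = c * t / 2
t = 167 us = 1.6700e-04 s
depth = 1650 * 1.6700e-04 / 2
depth = 0.137775 m = 13.7775 cm


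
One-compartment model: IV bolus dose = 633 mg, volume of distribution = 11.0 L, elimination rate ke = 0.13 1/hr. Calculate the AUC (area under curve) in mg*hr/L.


C0 = Dose/Vd = 633/11.0 = 57.5455 mg/L
AUC = C0/ke = 57.5455/0.13
AUC = 442.7 mg*hr/L


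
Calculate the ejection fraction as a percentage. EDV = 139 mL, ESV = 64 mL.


SV = EDV - ESV = 139 - 64 = 75 mL
EF = SV/EDV * 100 = 75/139 * 100
EF = 53.96%


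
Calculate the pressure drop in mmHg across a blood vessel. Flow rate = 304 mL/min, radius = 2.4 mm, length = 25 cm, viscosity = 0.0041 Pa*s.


dP = 8*mu*L*Q / (pi*r^4)
Q = 304 mL/min = 5.06667e-06 m^3/s
dP = 398.604 Pa = 398.604 / 133.322 mmHg = 2.99 mmHg


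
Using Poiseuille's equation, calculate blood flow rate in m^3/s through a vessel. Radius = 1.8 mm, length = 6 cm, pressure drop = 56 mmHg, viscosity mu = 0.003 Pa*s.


Q = pi*r^4*dP / (8*mu*L)
r = 0.0018 m, L = 0.06 m
dP = 56 mmHg = 7466.032 Pa
Q = 1.7099e-04 m^3/s


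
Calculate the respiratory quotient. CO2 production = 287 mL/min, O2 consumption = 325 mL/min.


RQ = VCO2 / VO2
RQ = 287 / 325
RQ = 0.8831


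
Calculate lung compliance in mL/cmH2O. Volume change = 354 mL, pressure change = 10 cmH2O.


C = dV / dP
C = 354 / 10
C = 35.4 mL/cmH2O


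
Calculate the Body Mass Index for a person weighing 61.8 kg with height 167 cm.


BMI = weight / height^2
height = 167 cm = 1.67 m
BMI = 61.8 / 1.67^2
BMI = 22.16 kg/m^2


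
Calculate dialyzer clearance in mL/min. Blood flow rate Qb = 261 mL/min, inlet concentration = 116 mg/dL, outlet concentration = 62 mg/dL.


K = Qb * (Cb_in - Cb_out) / Cb_in
K = 261 * (116 - 62) / 116
K = 121.5 mL/min


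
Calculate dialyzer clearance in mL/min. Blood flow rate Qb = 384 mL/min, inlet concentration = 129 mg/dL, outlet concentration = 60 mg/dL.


K = Qb * (Cb_in - Cb_out) / Cb_in
K = 384 * (129 - 60) / 129
K = 205.4 mL/min


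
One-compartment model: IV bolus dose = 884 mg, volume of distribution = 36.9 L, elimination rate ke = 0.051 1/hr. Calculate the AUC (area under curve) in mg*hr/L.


C0 = Dose/Vd = 884/36.9 = 23.9566 mg/L
AUC = C0/ke = 23.9566/0.051
AUC = 469.7 mg*hr/L


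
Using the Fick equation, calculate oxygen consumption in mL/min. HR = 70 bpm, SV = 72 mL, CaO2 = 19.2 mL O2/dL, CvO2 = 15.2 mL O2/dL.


CO = HR*SV = 70*72/1000 = 5.04 L/min
a-v O2 diff = 19.2 - 15.2 = 4 mL/dL
VO2 = CO * (CaO2-CvO2) * 10 dL/L
VO2 = 5.04 * 4 * 10
VO2 = 201.6 mL/min


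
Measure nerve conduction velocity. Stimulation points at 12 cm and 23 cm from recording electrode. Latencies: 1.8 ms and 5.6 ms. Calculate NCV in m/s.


Distance = (23 - 12) / 100 = 0.11 m
dt = (5.6 - 1.8) / 1000 = 0.0038 s
NCV = dist / dt = 28.95 m/s


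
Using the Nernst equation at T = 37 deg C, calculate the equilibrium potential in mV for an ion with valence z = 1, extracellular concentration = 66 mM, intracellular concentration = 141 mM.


E = (RT/(zF)) * ln(C_out/C_in)
T = 37 + 273.15 = 310.15 K
E = (8.314 * 310.15 / (1 * 96485)) * ln(66/141)
E = -20.29 mV


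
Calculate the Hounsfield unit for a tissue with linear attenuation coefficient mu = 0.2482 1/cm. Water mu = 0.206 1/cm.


HU = ((mu_tissue - mu_water) / mu_water) * 1000
HU = ((0.2482 - 0.206) / 0.206) * 1000
HU = 204.9


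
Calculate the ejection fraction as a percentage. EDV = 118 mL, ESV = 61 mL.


SV = EDV - ESV = 118 - 61 = 57 mL
EF = SV/EDV * 100 = 57/118 * 100
EF = 48.31%


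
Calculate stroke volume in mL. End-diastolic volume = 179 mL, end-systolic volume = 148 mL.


SV = EDV - ESV
SV = 179 - 148
SV = 31 mL


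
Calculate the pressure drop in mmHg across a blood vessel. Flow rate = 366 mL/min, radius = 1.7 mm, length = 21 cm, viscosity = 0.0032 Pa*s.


dP = 8*mu*L*Q / (pi*r^4)
Q = 366 mL/min = 6.1e-06 m^3/s
dP = 1249.81 Pa = 1249.81 / 133.322 mmHg = 9.374 mmHg


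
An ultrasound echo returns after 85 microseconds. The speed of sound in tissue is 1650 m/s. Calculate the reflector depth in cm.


depth = c * t / 2
t = 85 us = 8.5000e-05 s
depth = 1650 * 8.5000e-05 / 2
depth = 0.070125 m = 7.0125 cm


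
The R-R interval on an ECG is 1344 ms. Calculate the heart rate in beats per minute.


HR = 60 / RR_interval(s)
RR = 1344 ms = 1.344 s
HR = 60 / 1.344 = 44.64 bpm


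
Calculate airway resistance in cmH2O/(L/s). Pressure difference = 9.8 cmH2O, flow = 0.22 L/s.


R = dP / flow
R = 9.8 / 0.22
R = 44.55 cmH2O/(L/s)


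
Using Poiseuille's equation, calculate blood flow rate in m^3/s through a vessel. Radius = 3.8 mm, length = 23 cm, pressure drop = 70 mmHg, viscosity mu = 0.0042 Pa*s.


Q = pi*r^4*dP / (8*mu*L)
r = 0.0038 m, L = 0.23 m
dP = 70 mmHg = 9332.54 Pa
Q = 7.9107e-04 m^3/s


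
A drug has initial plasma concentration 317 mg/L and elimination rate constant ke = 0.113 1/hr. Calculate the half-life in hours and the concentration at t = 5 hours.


t_half = ln(2) / ke = 0.693147 / 0.113 = 6.134 hr
C(t) = C0 * exp(-ke*t) = 317 * exp(-0.113*5)
C(5) = 180.2 mg/L


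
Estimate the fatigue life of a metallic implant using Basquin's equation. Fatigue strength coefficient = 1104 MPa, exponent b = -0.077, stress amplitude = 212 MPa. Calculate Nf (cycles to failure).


sigma_a = sigma_f' * (2Nf)^b
2Nf = (sigma_a/sigma_f')^(1/b)
2Nf = (212/1104)^(1/-0.077)
2Nf = 2.0273318e+09
Nf = 1.0137e+09


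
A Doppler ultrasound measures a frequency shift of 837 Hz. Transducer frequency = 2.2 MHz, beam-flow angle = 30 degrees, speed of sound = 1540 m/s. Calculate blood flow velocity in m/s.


v = fd * c / (2 * f0 * cos(theta))
v = 837 * 1540 / (2 * 2.2000e+06 * cos(30))
v = 0.3383 m/s


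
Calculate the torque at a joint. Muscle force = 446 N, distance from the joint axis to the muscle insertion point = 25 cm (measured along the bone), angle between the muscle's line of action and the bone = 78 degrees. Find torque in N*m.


Torque = F * d * sin(theta)   (moment arm = d*sin(theta))
d = 25 cm = 0.25 m
Torque = 446 * 0.25 * sin(78)
Torque = 109.1 N*m


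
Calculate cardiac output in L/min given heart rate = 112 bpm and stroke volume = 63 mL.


CO = HR * SV
CO = 112 * 63 / 1000
CO = 7.056 L/min


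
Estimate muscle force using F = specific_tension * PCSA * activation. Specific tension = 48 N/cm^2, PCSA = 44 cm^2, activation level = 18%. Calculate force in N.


F = sigma * PCSA * activation
F = 48 * 44 * 0.18
F = 380.2 N


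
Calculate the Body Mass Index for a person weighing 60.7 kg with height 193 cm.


BMI = weight / height^2
height = 193 cm = 1.93 m
BMI = 60.7 / 1.93^2
BMI = 16.3 kg/m^2


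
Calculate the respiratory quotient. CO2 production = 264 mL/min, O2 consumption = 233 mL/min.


RQ = VCO2 / VO2
RQ = 264 / 233
RQ = 1.133


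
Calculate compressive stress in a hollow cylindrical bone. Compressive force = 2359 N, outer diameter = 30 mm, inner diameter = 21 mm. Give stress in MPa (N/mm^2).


A = pi*(r_o^2 - r_i^2)
r_o = 15 mm, r_i = 10.5 mm
A = 360.498 mm^2
sigma = F/A = 2359 / 360.498
sigma = 6.544 MPa


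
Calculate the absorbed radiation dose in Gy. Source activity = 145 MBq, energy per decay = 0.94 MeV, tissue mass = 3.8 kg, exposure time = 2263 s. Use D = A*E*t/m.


A = 145 MBq = 1.4500e+08 Bq
E = 0.94 MeV = 1.50588e-13 J
D = A*E*t/m = 1.4500e+08*1.50588e-13*2263/3.8
D = 0.013 Gy


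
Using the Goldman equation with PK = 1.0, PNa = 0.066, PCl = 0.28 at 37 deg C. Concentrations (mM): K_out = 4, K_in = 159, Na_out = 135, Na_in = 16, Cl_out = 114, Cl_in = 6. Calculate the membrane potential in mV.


Vm = (RT/F)*ln((PK*Ko + PNa*Nao + PCl*Cli)/(PK*Ki + PNa*Nai + PCl*Clo))
Numer = 14.59, Denom = 191.976
Vm = -68.87 mV


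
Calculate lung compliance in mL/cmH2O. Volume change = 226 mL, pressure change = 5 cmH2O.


C = dV / dP
C = 226 / 5
C = 45.2 mL/cmH2O


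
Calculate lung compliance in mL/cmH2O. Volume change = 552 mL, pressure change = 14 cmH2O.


C = dV / dP
C = 552 / 14
C = 39.43 mL/cmH2O


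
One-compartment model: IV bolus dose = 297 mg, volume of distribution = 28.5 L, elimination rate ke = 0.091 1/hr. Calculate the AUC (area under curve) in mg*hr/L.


C0 = Dose/Vd = 297/28.5 = 10.4211 mg/L
AUC = C0/ke = 10.4211/0.091
AUC = 114.5 mg*hr/L


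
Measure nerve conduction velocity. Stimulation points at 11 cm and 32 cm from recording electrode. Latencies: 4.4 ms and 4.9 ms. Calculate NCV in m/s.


Distance = (32 - 11) / 100 = 0.21 m
dt = (4.9 - 4.4) / 1000 = 5.0000e-04 s
NCV = dist / dt = 420 m/s


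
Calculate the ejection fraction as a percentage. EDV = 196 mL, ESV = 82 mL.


SV = EDV - ESV = 196 - 82 = 114 mL
EF = SV/EDV * 100 = 114/196 * 100
EF = 58.16%


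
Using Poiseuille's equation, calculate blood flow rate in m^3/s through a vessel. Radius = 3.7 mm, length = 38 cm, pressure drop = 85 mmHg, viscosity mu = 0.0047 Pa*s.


Q = pi*r^4*dP / (8*mu*L)
r = 0.0037 m, L = 0.38 m
dP = 85 mmHg = 11332.37 Pa
Q = 4.6699e-04 m^3/s


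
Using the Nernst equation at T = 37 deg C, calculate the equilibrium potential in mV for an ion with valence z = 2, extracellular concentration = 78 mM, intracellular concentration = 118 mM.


E = (RT/(zF)) * ln(C_out/C_in)
T = 37 + 273.15 = 310.15 K
E = (8.314 * 310.15 / (2 * 96485)) * ln(78/118)
E = -5.532 mV


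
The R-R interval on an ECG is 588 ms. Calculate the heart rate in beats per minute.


HR = 60 / RR_interval(s)
RR = 588 ms = 0.588 s
HR = 60 / 0.588 = 102 bpm


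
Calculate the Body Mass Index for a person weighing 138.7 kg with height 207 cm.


BMI = weight / height^2
height = 207 cm = 2.07 m
BMI = 138.7 / 2.07^2
BMI = 32.37 kg/m^2


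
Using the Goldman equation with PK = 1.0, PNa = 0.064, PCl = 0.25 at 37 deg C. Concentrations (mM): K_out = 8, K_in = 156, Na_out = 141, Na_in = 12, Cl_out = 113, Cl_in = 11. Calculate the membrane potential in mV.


Vm = (RT/F)*ln((PK*Ko + PNa*Nao + PCl*Cli)/(PK*Ki + PNa*Nai + PCl*Clo))
Numer = 19.774, Denom = 185.018
Vm = -59.76 mV


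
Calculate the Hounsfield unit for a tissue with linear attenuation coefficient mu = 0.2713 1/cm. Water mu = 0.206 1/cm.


HU = ((mu_tissue - mu_water) / mu_water) * 1000
HU = ((0.2713 - 0.206) / 0.206) * 1000
HU = 317


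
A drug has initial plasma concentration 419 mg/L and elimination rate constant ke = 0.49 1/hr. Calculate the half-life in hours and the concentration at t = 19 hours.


t_half = ln(2) / ke = 0.693147 / 0.49 = 1.415 hr
C(t) = C0 * exp(-ke*t) = 419 * exp(-0.49*19)
C(19) = 0.03793 mg/L


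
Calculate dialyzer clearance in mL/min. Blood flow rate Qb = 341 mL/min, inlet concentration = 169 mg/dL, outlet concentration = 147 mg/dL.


K = Qb * (Cb_in - Cb_out) / Cb_in
K = 341 * (169 - 147) / 169
K = 44.39 mL/min


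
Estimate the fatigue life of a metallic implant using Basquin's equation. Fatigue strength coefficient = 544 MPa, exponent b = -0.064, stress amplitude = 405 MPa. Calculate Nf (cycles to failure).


sigma_a = sigma_f' * (2Nf)^b
2Nf = (sigma_a/sigma_f')^(1/b)
2Nf = (405/544)^(1/-0.064)
2Nf = 100.51898
Nf = 50.26


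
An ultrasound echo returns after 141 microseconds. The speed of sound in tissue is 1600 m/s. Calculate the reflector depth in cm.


depth = c * t / 2
t = 141 us = 1.4100e-04 s
depth = 1600 * 1.4100e-04 / 2
depth = 0.1128 m = 11.28 cm


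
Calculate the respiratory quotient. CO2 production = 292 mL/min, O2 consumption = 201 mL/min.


RQ = VCO2 / VO2
RQ = 292 / 201
RQ = 1.453


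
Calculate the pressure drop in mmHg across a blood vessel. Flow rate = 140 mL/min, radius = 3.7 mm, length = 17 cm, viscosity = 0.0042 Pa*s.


dP = 8*mu*L*Q / (pi*r^4)
Q = 140 mL/min = 2.33333e-06 m^3/s
dP = 22.6364 Pa = 22.6364 / 133.322 mmHg = 0.1698 mmHg


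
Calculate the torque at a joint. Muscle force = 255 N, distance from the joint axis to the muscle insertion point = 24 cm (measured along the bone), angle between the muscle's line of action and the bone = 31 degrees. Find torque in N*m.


Torque = F * d * sin(theta)   (moment arm = d*sin(theta))
d = 24 cm = 0.24 m
Torque = 255 * 0.24 * sin(31)
Torque = 31.52 N*m


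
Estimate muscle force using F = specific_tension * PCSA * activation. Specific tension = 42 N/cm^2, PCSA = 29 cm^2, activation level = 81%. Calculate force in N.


F = sigma * PCSA * activation
F = 42 * 29 * 0.81
F = 986.6 N


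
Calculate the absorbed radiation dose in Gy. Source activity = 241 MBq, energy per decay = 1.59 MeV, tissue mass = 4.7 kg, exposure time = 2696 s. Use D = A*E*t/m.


A = 241 MBq = 2.4100e+08 Bq
E = 1.59 MeV = 2.54718e-13 J
D = A*E*t/m = 2.4100e+08*2.54718e-13*2696/4.7
D = 0.03521 Gy


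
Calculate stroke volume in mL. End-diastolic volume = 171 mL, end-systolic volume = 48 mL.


SV = EDV - ESV
SV = 171 - 48
SV = 123 mL


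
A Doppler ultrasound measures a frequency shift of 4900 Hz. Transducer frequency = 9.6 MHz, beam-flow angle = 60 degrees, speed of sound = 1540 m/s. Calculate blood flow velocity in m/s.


v = fd * c / (2 * f0 * cos(theta))
v = 4900 * 1540 / (2 * 9.6000e+06 * cos(60))
v = 0.786 m/s


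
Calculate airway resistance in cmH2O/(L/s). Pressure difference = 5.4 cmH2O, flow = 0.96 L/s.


R = dP / flow
R = 5.4 / 0.96
R = 5.625 cmH2O/(L/s)


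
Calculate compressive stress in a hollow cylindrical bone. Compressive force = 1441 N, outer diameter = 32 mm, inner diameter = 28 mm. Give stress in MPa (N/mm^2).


A = pi*(r_o^2 - r_i^2)
r_o = 16 mm, r_i = 14 mm
A = 188.496 mm^2
sigma = F/A = 1441 / 188.496
sigma = 7.645 MPa


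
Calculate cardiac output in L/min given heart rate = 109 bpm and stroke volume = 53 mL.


CO = HR * SV
CO = 109 * 53 / 1000
CO = 5.777 L/min


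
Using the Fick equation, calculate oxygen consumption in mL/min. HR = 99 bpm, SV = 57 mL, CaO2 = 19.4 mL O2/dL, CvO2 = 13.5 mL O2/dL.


CO = HR*SV = 99*57/1000 = 5.643 L/min
a-v O2 diff = 19.4 - 13.5 = 5.9 mL/dL
VO2 = CO * (CaO2-CvO2) * 10 dL/L
VO2 = 5.643 * 5.9 * 10
VO2 = 332.9 mL/min


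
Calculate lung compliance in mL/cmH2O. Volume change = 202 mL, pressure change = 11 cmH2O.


C = dV / dP
C = 202 / 11
C = 18.36 mL/cmH2O


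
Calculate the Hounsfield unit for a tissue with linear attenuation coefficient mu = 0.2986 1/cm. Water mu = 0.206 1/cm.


HU = ((mu_tissue - mu_water) / mu_water) * 1000
HU = ((0.2986 - 0.206) / 0.206) * 1000
HU = 449.5


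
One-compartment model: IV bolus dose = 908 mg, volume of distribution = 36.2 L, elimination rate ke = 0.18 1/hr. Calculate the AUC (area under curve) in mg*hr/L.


C0 = Dose/Vd = 908/36.2 = 25.0829 mg/L
AUC = C0/ke = 25.0829/0.18
AUC = 139.3 mg*hr/L


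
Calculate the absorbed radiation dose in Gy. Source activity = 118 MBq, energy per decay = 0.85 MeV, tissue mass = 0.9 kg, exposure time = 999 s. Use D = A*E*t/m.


A = 118 MBq = 1.1800e+08 Bq
E = 0.85 MeV = 1.3617e-13 J
D = A*E*t/m = 1.1800e+08*1.3617e-13*999/0.9
D = 0.01784 Gy


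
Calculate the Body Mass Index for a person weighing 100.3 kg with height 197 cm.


BMI = weight / height^2
height = 197 cm = 1.97 m
BMI = 100.3 / 1.97^2
BMI = 25.84 kg/m^2


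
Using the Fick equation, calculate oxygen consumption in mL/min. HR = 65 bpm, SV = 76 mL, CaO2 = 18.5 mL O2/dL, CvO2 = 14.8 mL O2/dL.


CO = HR*SV = 65*76/1000 = 4.94 L/min
a-v O2 diff = 18.5 - 14.8 = 3.7 mL/dL
VO2 = CO * (CaO2-CvO2) * 10 dL/L
VO2 = 4.94 * 3.7 * 10
VO2 = 182.8 mL/min


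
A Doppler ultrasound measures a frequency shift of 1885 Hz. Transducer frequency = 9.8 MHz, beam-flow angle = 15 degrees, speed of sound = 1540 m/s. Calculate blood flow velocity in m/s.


v = fd * c / (2 * f0 * cos(theta))
v = 1885 * 1540 / (2 * 9.8000e+06 * cos(15))
v = 0.1533 m/s


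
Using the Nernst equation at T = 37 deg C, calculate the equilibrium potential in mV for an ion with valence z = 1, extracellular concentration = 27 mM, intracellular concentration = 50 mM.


E = (RT/(zF)) * ln(C_out/C_in)
T = 37 + 273.15 = 310.15 K
E = (8.314 * 310.15 / (1 * 96485)) * ln(27/50)
E = -16.47 mV


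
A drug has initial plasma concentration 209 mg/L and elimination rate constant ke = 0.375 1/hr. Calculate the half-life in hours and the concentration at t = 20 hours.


t_half = ln(2) / ke = 0.693147 / 0.375 = 1.848 hr
C(t) = C0 * exp(-ke*t) = 209 * exp(-0.375*20)
C(20) = 0.1156 mg/L


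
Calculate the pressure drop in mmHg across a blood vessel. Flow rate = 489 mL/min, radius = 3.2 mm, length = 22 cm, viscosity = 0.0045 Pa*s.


dP = 8*mu*L*Q / (pi*r^4)
Q = 489 mL/min = 8.15e-06 m^3/s
dP = 195.944 Pa = 195.944 / 133.322 mmHg = 1.47 mmHg


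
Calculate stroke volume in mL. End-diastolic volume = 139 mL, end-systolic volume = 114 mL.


SV = EDV - ESV
SV = 139 - 114
SV = 25 mL


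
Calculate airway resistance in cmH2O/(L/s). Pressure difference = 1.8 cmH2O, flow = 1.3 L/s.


R = dP / flow
R = 1.8 / 1.3
R = 1.385 cmH2O/(L/s)


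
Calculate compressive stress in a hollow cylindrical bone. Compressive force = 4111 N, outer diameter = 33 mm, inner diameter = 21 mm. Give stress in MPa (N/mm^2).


A = pi*(r_o^2 - r_i^2)
r_o = 16.5 mm, r_i = 10.5 mm
A = 508.938 mm^2
sigma = F/A = 4111 / 508.938
sigma = 8.078 MPa


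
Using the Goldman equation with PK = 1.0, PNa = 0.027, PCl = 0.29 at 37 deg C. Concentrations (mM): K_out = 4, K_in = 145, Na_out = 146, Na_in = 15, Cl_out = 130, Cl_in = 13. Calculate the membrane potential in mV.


Vm = (RT/F)*ln((PK*Ko + PNa*Nao + PCl*Cli)/(PK*Ki + PNa*Nai + PCl*Clo))
Numer = 11.712, Denom = 183.105
Vm = -73.48 mV


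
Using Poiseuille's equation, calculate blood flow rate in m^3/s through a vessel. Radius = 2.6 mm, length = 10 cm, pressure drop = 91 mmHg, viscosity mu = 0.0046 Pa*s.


Q = pi*r^4*dP / (8*mu*L)
r = 0.0026 m, L = 0.1 m
dP = 91 mmHg = 12132.302 Pa
Q = 4.7330e-04 m^3/s


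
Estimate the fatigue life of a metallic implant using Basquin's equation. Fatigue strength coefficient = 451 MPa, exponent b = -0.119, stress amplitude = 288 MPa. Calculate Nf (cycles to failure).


sigma_a = sigma_f' * (2Nf)^b
2Nf = (sigma_a/sigma_f')^(1/b)
2Nf = (288/451)^(1/-0.119)
2Nf = 43.335199
Nf = 21.67


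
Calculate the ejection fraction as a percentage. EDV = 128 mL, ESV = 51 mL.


SV = EDV - ESV = 128 - 51 = 77 mL
EF = SV/EDV * 100 = 77/128 * 100
EF = 60.16%


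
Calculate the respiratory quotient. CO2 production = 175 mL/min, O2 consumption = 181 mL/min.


RQ = VCO2 / VO2
RQ = 175 / 181
RQ = 0.9669


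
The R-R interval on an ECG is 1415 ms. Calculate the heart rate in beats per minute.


HR = 60 / RR_interval(s)
RR = 1415 ms = 1.415 s
HR = 60 / 1.415 = 42.4 bpm


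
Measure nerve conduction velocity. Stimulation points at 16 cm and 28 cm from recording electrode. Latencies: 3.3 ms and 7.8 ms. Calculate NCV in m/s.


Distance = (28 - 16) / 100 = 0.12 m
dt = (7.8 - 3.3) / 1000 = 0.0045 s
NCV = dist / dt = 26.67 m/s


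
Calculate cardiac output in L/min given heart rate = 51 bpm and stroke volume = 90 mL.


CO = HR * SV
CO = 51 * 90 / 1000
CO = 4.59 L/min


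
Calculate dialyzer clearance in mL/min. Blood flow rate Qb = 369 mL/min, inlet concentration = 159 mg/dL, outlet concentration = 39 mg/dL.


K = Qb * (Cb_in - Cb_out) / Cb_in
K = 369 * (159 - 39) / 159
K = 278.5 mL/min


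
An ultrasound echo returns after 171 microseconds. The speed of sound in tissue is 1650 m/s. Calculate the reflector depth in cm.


depth = c * t / 2
t = 171 us = 1.7100e-04 s
depth = 1650 * 1.7100e-04 / 2
depth = 0.141075 m = 14.1075 cm


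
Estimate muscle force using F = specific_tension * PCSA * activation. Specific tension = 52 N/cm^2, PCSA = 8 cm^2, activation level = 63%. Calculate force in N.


F = sigma * PCSA * activation
F = 52 * 8 * 0.63
F = 262.1 N


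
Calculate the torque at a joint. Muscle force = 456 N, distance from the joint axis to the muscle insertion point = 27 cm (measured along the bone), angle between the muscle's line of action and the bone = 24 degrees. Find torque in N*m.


Torque = F * d * sin(theta)   (moment arm = d*sin(theta))
d = 27 cm = 0.27 m
Torque = 456 * 0.27 * sin(24)
Torque = 50.08 N*m


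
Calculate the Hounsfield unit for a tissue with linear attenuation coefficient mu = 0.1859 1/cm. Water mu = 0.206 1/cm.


HU = ((mu_tissue - mu_water) / mu_water) * 1000
HU = ((0.1859 - 0.206) / 0.206) * 1000
HU = -97.57


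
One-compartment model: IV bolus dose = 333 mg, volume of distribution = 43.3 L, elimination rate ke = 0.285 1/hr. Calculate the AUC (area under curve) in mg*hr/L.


C0 = Dose/Vd = 333/43.3 = 7.69053 mg/L
AUC = C0/ke = 7.69053/0.285
AUC = 26.98 mg*hr/L


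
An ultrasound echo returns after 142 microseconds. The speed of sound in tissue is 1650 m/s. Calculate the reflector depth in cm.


depth = c * t / 2
t = 142 us = 1.4200e-04 s
depth = 1650 * 1.4200e-04 / 2
depth = 0.11715 m = 11.715 cm


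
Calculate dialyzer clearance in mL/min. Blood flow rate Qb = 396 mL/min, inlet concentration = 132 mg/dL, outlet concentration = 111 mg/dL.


K = Qb * (Cb_in - Cb_out) / Cb_in
K = 396 * (132 - 111) / 132
K = 63 mL/min


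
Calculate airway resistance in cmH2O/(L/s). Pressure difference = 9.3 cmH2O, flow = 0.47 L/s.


R = dP / flow
R = 9.3 / 0.47
R = 19.79 cmH2O/(L/s)


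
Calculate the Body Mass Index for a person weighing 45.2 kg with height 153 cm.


BMI = weight / height^2
height = 153 cm = 1.53 m
BMI = 45.2 / 1.53^2
BMI = 19.31 kg/m^2


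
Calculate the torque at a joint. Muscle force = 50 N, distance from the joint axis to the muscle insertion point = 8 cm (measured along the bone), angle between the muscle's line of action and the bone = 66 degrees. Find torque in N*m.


Torque = F * d * sin(theta)   (moment arm = d*sin(theta))
d = 8 cm = 0.08 m
Torque = 50 * 0.08 * sin(66)
Torque = 3.654 N*m


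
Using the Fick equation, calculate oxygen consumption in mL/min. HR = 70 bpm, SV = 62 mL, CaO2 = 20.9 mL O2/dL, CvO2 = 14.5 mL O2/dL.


CO = HR*SV = 70*62/1000 = 4.34 L/min
a-v O2 diff = 20.9 - 14.5 = 6.4 mL/dL
VO2 = CO * (CaO2-CvO2) * 10 dL/L
VO2 = 4.34 * 6.4 * 10
VO2 = 277.8 mL/min


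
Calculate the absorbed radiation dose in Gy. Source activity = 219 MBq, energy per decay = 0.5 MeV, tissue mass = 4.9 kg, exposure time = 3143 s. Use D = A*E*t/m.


A = 219 MBq = 2.1900e+08 Bq
E = 0.5 MeV = 8.01e-14 J
D = A*E*t/m = 2.1900e+08*8.01e-14*3143/4.9
D = 0.01125 Gy


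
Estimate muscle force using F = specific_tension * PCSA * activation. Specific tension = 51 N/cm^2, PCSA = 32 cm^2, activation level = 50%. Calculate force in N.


F = sigma * PCSA * activation
F = 51 * 32 * 0.5
F = 816 N


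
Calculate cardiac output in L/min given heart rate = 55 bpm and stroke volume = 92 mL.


CO = HR * SV
CO = 55 * 92 / 1000
CO = 5.06 L/min


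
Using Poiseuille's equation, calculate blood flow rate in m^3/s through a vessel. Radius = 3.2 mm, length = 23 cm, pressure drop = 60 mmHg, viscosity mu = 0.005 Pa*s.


Q = pi*r^4*dP / (8*mu*L)
r = 0.0032 m, L = 0.23 m
dP = 60 mmHg = 7999.32 Pa
Q = 2.8643e-04 m^3/s


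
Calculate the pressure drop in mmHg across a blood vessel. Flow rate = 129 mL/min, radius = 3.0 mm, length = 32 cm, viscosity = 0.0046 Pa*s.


dP = 8*mu*L*Q / (pi*r^4)
Q = 129 mL/min = 2.15e-06 m^3/s
dP = 99.495 Pa = 99.495 / 133.322 mmHg = 0.7463 mmHg


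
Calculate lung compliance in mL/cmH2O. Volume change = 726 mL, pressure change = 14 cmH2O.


C = dV / dP
C = 726 / 14
C = 51.86 mL/cmH2O


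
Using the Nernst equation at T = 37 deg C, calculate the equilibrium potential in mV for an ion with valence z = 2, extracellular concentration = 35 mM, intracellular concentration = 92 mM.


E = (RT/(zF)) * ln(C_out/C_in)
T = 37 + 273.15 = 310.15 K
E = (8.314 * 310.15 / (2 * 96485)) * ln(35/92)
E = -12.91 mV


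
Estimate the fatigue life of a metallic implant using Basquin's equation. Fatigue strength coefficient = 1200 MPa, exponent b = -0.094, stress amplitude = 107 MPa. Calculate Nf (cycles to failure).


sigma_a = sigma_f' * (2Nf)^b
2Nf = (sigma_a/sigma_f')^(1/b)
2Nf = (107/1200)^(1/-0.094)
2Nf = 1.4725097e+11
Nf = 7.3625e+10


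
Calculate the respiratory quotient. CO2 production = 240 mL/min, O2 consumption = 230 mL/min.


RQ = VCO2 / VO2
RQ = 240 / 230
RQ = 1.043


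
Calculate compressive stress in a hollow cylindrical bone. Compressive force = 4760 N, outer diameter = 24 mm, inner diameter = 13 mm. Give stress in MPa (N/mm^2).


A = pi*(r_o^2 - r_i^2)
r_o = 12 mm, r_i = 6.5 mm
A = 319.657 mm^2
sigma = F/A = 4760 / 319.657
sigma = 14.89 MPa


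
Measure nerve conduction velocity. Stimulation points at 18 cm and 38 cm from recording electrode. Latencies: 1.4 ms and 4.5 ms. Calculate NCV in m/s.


Distance = (38 - 18) / 100 = 0.2 m
dt = (4.5 - 1.4) / 1000 = 0.0031 s
NCV = dist / dt = 64.52 m/s


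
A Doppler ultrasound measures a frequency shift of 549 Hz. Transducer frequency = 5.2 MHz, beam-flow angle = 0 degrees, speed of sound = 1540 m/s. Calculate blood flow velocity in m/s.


v = fd * c / (2 * f0 * cos(theta))
v = 549 * 1540 / (2 * 5.2000e+06 * cos(0))
v = 0.08129 m/s


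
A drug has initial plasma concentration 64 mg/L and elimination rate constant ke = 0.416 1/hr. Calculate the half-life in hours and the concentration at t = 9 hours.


t_half = ln(2) / ke = 0.693147 / 0.416 = 1.666 hr
C(t) = C0 * exp(-ke*t) = 64 * exp(-0.416*9)
C(9) = 1.514 mg/L


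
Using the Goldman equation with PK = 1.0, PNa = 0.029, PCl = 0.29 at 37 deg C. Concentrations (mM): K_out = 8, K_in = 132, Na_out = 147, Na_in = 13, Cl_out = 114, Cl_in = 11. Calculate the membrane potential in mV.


Vm = (RT/F)*ln((PK*Ko + PNa*Nao + PCl*Cli)/(PK*Ki + PNa*Nai + PCl*Clo))
Numer = 15.453, Denom = 165.437
Vm = -63.36 mV


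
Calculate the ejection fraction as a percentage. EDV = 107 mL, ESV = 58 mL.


SV = EDV - ESV = 107 - 58 = 49 mL
EF = SV/EDV * 100 = 49/107 * 100
EF = 45.79%


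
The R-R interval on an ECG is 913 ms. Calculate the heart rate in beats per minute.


HR = 60 / RR_interval(s)
RR = 913 ms = 0.913 s
HR = 60 / 0.913 = 65.72 bpm


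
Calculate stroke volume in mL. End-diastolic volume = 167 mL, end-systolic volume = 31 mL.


SV = EDV - ESV
SV = 167 - 31
SV = 136 mL


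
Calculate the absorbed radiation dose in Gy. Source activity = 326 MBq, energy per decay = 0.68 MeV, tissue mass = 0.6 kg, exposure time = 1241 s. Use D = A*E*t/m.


A = 326 MBq = 3.2600e+08 Bq
E = 0.68 MeV = 1.08936e-13 J
D = A*E*t/m = 3.2600e+08*1.08936e-13*1241/0.6
D = 0.07345 Gy


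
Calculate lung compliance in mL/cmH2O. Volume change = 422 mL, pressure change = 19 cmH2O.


C = dV / dP
C = 422 / 19
C = 22.21 mL/cmH2O


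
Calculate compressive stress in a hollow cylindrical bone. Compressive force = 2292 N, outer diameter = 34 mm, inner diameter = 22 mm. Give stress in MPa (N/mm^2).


A = pi*(r_o^2 - r_i^2)
r_o = 17 mm, r_i = 11 mm
A = 527.788 mm^2
sigma = F/A = 2292 / 527.788
sigma = 4.343 MPa


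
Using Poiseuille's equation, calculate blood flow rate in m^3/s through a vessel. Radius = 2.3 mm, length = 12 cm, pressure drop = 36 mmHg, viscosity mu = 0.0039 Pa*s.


Q = pi*r^4*dP / (8*mu*L)
r = 0.0023 m, L = 0.12 m
dP = 36 mmHg = 4799.592 Pa
Q = 1.1270e-04 m^3/s


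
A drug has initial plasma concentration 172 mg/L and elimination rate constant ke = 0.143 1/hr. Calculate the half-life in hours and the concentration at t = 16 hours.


t_half = ln(2) / ke = 0.693147 / 0.143 = 4.847 hr
C(t) = C0 * exp(-ke*t) = 172 * exp(-0.143*16)
C(16) = 17.45 mg/L


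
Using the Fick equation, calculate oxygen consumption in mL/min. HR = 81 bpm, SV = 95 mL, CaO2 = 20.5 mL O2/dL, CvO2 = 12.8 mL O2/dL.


CO = HR*SV = 81*95/1000 = 7.695 L/min
a-v O2 diff = 20.5 - 12.8 = 7.7 mL/dL
VO2 = CO * (CaO2-CvO2) * 10 dL/L
VO2 = 7.695 * 7.7 * 10
VO2 = 592.5 mL/min


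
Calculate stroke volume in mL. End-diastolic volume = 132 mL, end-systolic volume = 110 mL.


SV = EDV - ESV
SV = 132 - 110
SV = 22 mL


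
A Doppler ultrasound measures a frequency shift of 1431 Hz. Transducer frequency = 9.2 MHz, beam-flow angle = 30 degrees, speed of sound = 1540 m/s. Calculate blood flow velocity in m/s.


v = fd * c / (2 * f0 * cos(theta))
v = 1431 * 1540 / (2 * 9.2000e+06 * cos(30))
v = 0.1383 m/s


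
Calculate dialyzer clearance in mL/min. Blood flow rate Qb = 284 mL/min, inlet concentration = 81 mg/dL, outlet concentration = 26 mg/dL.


K = Qb * (Cb_in - Cb_out) / Cb_in
K = 284 * (81 - 26) / 81
K = 192.8 mL/min


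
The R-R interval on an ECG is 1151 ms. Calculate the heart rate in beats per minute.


HR = 60 / RR_interval(s)
RR = 1151 ms = 1.151 s
HR = 60 / 1.151 = 52.13 bpm


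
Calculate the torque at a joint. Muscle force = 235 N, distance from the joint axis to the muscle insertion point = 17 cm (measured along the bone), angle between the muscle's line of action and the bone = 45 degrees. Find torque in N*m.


Torque = F * d * sin(theta)   (moment arm = d*sin(theta))
d = 17 cm = 0.17 m
Torque = 235 * 0.17 * sin(45)
Torque = 28.25 N*m


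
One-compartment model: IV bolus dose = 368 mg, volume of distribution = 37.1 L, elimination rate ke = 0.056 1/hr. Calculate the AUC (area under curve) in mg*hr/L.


C0 = Dose/Vd = 368/37.1 = 9.91914 mg/L
AUC = C0/ke = 9.91914/0.056
AUC = 177.1 mg*hr/L


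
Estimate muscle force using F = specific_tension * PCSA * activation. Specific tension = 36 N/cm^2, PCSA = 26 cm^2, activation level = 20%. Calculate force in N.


F = sigma * PCSA * activation
F = 36 * 26 * 0.2
F = 187.2 N


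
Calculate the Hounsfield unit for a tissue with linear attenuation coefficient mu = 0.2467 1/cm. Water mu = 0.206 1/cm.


HU = ((mu_tissue - mu_water) / mu_water) * 1000
HU = ((0.2467 - 0.206) / 0.206) * 1000
HU = 197.6


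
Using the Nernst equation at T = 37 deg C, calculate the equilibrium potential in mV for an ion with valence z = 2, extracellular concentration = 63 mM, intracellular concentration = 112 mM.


E = (RT/(zF)) * ln(C_out/C_in)
T = 37 + 273.15 = 310.15 K
E = (8.314 * 310.15 / (2 * 96485)) * ln(63/112)
E = -7.688 mV


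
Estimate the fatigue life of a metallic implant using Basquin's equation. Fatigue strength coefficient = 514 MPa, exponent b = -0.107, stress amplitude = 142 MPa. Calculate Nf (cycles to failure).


sigma_a = sigma_f' * (2Nf)^b
2Nf = (sigma_a/sigma_f')^(1/b)
2Nf = (142/514)^(1/-0.107)
2Nf = 166440.72
Nf = 8.322e+04


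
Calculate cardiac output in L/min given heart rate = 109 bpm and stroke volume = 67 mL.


CO = HR * SV
CO = 109 * 67 / 1000
CO = 7.303 L/min


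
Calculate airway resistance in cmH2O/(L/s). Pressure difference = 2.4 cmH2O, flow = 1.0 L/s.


R = dP / flow
R = 2.4 / 1.0
R = 2.4 cmH2O/(L/s)


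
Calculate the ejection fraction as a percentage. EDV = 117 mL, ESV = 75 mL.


SV = EDV - ESV = 117 - 75 = 42 mL
EF = SV/EDV * 100 = 42/117 * 100
EF = 35.9%


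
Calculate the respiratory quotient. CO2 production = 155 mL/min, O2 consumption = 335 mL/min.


RQ = VCO2 / VO2
RQ = 155 / 335
RQ = 0.4627


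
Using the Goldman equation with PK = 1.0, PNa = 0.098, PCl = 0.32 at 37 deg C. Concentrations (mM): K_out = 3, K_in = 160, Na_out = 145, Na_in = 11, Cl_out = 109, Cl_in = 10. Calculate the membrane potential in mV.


Vm = (RT/F)*ln((PK*Ko + PNa*Nao + PCl*Cli)/(PK*Ki + PNa*Nai + PCl*Clo))
Numer = 20.41, Denom = 195.958
Vm = -60.45 mV


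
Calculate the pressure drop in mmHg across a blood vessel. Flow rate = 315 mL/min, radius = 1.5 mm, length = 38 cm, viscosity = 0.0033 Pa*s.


dP = 8*mu*L*Q / (pi*r^4)
Q = 315 mL/min = 5.25e-06 m^3/s
dP = 3311.55 Pa = 3311.55 / 133.322 mmHg = 24.84 mmHg


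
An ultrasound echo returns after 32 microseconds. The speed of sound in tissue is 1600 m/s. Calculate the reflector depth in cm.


depth = c * t / 2
t = 32 us = 3.2000e-05 s
depth = 1600 * 3.2000e-05 / 2
depth = 0.0256 m = 2.56 cm


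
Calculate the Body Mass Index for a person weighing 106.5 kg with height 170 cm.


BMI = weight / height^2
height = 170 cm = 1.7 m
BMI = 106.5 / 1.7^2
BMI = 36.85 kg/m^2


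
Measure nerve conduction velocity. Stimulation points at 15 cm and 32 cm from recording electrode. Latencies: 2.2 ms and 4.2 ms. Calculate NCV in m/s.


Distance = (32 - 15) / 100 = 0.17 m
dt = (4.2 - 2.2) / 1000 = 0.002 s
NCV = dist / dt = 85 m/s


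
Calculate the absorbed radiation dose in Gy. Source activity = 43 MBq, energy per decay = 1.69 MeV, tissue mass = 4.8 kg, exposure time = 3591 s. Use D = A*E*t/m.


A = 43 MBq = 4.3000e+07 Bq
E = 1.69 MeV = 2.70738e-13 J
D = A*E*t/m = 4.3000e+07*2.70738e-13*3591/4.8
D = 0.008709 Gy


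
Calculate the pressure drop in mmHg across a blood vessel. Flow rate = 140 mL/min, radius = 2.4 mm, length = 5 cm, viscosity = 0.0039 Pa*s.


dP = 8*mu*L*Q / (pi*r^4)
Q = 140 mL/min = 2.33333e-06 m^3/s
dP = 34.9225 Pa = 34.9225 / 133.322 mmHg = 0.2619 mmHg


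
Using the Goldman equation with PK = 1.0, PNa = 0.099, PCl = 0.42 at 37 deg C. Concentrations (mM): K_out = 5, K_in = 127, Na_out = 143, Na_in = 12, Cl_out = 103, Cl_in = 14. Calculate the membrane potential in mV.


Vm = (RT/F)*ln((PK*Ko + PNa*Nao + PCl*Cli)/(PK*Ki + PNa*Nai + PCl*Clo))
Numer = 25.037, Denom = 171.448
Vm = -51.42 mV


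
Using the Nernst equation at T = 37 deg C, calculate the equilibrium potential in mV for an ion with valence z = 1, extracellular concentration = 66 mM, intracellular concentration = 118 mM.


E = (RT/(zF)) * ln(C_out/C_in)
T = 37 + 273.15 = 310.15 K
E = (8.314 * 310.15 / (1 * 96485)) * ln(66/118)
E = -15.53 mV


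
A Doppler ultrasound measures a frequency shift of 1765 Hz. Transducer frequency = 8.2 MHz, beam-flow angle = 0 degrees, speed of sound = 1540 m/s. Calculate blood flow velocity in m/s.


v = fd * c / (2 * f0 * cos(theta))
v = 1765 * 1540 / (2 * 8.2000e+06 * cos(0))
v = 0.1657 m/s


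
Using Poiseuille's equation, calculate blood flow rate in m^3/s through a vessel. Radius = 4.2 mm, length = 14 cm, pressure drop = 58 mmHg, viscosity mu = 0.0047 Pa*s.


Q = pi*r^4*dP / (8*mu*L)
r = 0.0042 m, L = 0.14 m
dP = 58 mmHg = 7732.676 Pa
Q = 0.001436 m^3/s


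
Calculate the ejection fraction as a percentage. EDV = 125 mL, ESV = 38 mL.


SV = EDV - ESV = 125 - 38 = 87 mL
EF = SV/EDV * 100 = 87/125 * 100
EF = 69.6%


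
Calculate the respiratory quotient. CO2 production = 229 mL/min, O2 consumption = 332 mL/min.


RQ = VCO2 / VO2
RQ = 229 / 332
RQ = 0.6898


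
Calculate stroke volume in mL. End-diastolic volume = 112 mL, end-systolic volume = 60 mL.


SV = EDV - ESV
SV = 112 - 60
SV = 52 mL


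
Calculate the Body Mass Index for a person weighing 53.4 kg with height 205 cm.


BMI = weight / height^2
height = 205 cm = 2.05 m
BMI = 53.4 / 2.05^2
BMI = 12.71 kg/m^2


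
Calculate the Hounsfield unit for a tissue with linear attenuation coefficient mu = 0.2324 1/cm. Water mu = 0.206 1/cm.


HU = ((mu_tissue - mu_water) / mu_water) * 1000
HU = ((0.2324 - 0.206) / 0.206) * 1000
HU = 128.2


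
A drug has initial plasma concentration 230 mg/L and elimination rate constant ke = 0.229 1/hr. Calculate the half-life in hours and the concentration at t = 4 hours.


t_half = ln(2) / ke = 0.693147 / 0.229 = 3.027 hr
C(t) = C0 * exp(-ke*t) = 230 * exp(-0.229*4)
C(4) = 92.03 mg/L


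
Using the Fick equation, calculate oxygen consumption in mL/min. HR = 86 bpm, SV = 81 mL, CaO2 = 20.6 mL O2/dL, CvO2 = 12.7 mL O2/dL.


CO = HR*SV = 86*81/1000 = 6.966 L/min
a-v O2 diff = 20.6 - 12.7 = 7.9 mL/dL
VO2 = CO * (CaO2-CvO2) * 10 dL/L
VO2 = 6.966 * 7.9 * 10
VO2 = 550.3 mL/min


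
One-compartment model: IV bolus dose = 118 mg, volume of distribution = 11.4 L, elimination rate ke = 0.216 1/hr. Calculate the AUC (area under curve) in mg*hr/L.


C0 = Dose/Vd = 118/11.4 = 10.3509 mg/L
AUC = C0/ke = 10.3509/0.216
AUC = 47.92 mg*hr/L


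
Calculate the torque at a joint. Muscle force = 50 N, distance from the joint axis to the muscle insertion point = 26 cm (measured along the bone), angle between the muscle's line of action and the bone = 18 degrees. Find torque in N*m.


Torque = F * d * sin(theta)   (moment arm = d*sin(theta))
d = 26 cm = 0.26 m
Torque = 50 * 0.26 * sin(18)
Torque = 4.017 N*m
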